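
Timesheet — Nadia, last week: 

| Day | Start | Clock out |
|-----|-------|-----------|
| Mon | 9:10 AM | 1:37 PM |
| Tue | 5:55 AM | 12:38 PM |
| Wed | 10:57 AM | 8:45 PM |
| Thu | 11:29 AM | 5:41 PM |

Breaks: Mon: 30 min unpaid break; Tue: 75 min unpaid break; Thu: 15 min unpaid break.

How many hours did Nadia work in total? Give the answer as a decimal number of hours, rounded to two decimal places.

25.17 hours

Mon: 9:10 AM–1:37 PM = 4 h 27 min; less 30 min break → 3 h 57 min
Tue: 5:55 AM–12:38 PM = 6 h 43 min; less 75 min break → 5 h 28 min
Wed: 10:57 AM–8:45 PM = 9 h 48 min
Thu: 11:29 AM–5:41 PM = 6 h 12 min; less 15 min break → 5 h 57 min
Total: 3 h 57 min + 5 h 28 min + 9 h 48 min + 5 h 57 min = 25 h 10 min.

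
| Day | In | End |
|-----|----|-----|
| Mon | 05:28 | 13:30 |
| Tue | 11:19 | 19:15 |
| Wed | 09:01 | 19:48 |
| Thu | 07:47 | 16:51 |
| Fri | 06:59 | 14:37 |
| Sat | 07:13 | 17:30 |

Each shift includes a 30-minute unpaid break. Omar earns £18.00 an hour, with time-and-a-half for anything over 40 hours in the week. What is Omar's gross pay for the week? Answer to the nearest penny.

Mon: 05:28–13:30 = 8 h 2 min; less 30 min break → 7 h 32 min
Tue: 11:19–19:15 = 7 h 56 min; less 30 min break → 7 h 26 min
Wed: 09:01–19:48 = 10 h 47 min; less 30 min break → 10 h 17 min
Thu: 07:47–16:51 = 9 h 4 min; less 30 min break → 8 h 34 min
Fri: 06:59–14:37 = 7 h 38 min; less 30 min break → 7 h 8 min
Sat: 07:13–17:30 = 10 h 17 min; less 30 min break → 9 h 47 min
Total worked: 50 h 44 min = 3044 min.
Regular 40 h 0 min = 2400 min at £18.00/h; overtime 10 h 44 min = 644 min at £27.00/h.
Pay = (2400 × £18.00 + 644 × £27.00) ÷ 60 = £1009.80.

£1009.80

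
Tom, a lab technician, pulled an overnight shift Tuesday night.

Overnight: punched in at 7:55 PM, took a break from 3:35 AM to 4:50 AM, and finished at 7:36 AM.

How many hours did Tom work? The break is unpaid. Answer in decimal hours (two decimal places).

10.43 hours

Overnight: 7:55 PM → midnight = 4 h 5 min; midnight → 7:36 AM = 7 h 36 min; span 11 h 41 min; less 75 min break → 10 h 26 min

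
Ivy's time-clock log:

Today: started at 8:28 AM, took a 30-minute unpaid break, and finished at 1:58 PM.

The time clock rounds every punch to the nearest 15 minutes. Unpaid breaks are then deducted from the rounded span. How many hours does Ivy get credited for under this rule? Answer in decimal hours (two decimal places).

Today: in 8:28 AM→8:30 AM, out 1:58 PM→2:00 PM; 5 h 30 min − 30 min = 5 h 0 min

5.00 hours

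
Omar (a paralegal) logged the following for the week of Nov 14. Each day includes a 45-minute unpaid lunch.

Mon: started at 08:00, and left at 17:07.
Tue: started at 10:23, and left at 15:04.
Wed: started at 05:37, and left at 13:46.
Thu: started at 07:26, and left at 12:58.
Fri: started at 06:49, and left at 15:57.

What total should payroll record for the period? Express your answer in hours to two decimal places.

32.87 hours

Mon: 08:00–17:07 = 9 h 7 min; less 45 min break → 8 h 22 min
Tue: 10:23–15:04 = 4 h 41 min; less 45 min break → 3 h 56 min
Wed: 05:37–13:46 = 8 h 9 min; less 45 min break → 7 h 24 min
Thu: 07:26–12:58 = 5 h 32 min; less 45 min break → 4 h 47 min
Fri: 06:49–15:57 = 9 h 8 min; less 45 min break → 8 h 23 min
Total: 8 h 22 min + 3 h 56 min + 7 h 24 min + 4 h 47 min + 8 h 23 min = 32 h 52 min.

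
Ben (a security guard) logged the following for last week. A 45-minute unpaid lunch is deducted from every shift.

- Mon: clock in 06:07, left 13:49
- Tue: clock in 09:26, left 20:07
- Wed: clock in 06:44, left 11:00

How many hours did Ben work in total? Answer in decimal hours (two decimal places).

20.40 hours

Mon: 06:07–13:49 = 7 h 42 min; less 45 min break → 6 h 57 min
Tue: 09:26–20:07 = 10 h 41 min; less 45 min break → 9 h 56 min
Wed: 06:44–11:00 = 4 h 16 min; less 45 min break → 3 h 31 min
Total: 6 h 57 min + 9 h 56 min + 3 h 31 min = 20 h 24 min.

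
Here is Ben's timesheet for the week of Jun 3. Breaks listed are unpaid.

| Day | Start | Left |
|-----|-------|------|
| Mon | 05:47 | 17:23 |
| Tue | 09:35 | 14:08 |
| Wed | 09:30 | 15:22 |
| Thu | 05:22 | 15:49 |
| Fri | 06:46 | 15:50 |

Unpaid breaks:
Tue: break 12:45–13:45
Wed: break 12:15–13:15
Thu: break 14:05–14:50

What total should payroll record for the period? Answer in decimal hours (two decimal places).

Mon: 05:47–17:23 = 11 h 36 min
Tue: 09:35–14:08 = 4 h 33 min; less 60 min break → 3 h 33 min
Wed: 09:30–15:22 = 5 h 52 min; less 60 min break → 4 h 52 min
Thu: 05:22–15:49 = 10 h 27 min; less 45 min break → 9 h 42 min
Fri: 06:46–15:50 = 9 h 4 min
Total: 11 h 36 min + 3 h 33 min + 4 h 52 min + 9 h 42 min + 9 h 4 min = 38 h 47 min.

38.78 hours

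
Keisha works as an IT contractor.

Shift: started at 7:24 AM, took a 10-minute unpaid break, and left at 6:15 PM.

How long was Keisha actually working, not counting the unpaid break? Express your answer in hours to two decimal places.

Shift: 7:24 AM–6:15 PM = 10 h 51 min; less 10 min break → 10 h 41 min

10.68 hours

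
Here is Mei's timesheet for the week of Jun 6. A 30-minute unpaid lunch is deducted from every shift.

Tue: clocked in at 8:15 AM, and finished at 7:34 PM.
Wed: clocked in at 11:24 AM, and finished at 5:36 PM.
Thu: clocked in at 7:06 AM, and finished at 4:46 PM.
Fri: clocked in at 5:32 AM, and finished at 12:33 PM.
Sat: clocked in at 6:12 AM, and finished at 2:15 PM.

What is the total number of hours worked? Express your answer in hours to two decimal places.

Tue: 8:15 AM–7:34 PM = 11 h 19 min; less 30 min break → 10 h 49 min
Wed: 11:24 AM–5:36 PM = 6 h 12 min; less 30 min break → 5 h 42 min
Thu: 7:06 AM–4:46 PM = 9 h 40 min; less 30 min break → 9 h 10 min
Fri: 5:32 AM–12:33 PM = 7 h 1 min; less 30 min break → 6 h 31 min
Sat: 6:12 AM–2:15 PM = 8 h 3 min; less 30 min break → 7 h 33 min
Total: 10 h 49 min + 5 h 42 min + 9 h 10 min + 6 h 31 min + 7 h 33 min = 39 h 45 min.

39.75 hours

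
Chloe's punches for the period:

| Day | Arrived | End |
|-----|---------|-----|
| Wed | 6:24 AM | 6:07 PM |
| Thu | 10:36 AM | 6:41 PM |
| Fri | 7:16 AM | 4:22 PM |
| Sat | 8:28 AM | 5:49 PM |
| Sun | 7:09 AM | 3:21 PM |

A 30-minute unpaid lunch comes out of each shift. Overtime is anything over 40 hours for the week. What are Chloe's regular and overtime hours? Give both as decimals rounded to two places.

Regular 40.00 hours, overtime 3.95 hours

Wed: 6:24 AM–6:07 PM = 11 h 43 min; less 30 min break → 11 h 13 min
Thu: 10:36 AM–6:41 PM = 8 h 5 min; less 30 min break → 7 h 35 min
Fri: 7:16 AM–4:22 PM = 9 h 6 min; less 30 min break → 8 h 36 min
Sat: 8:28 AM–5:49 PM = 9 h 21 min; less 30 min break → 8 h 51 min
Sun: 7:09 AM–3:21 PM = 8 h 12 min; less 30 min break → 7 h 42 min
Total worked: 43 h 57 min = 43.95 h.
Threshold 40 h → overtime 3 h 57 min, regular 40 h 0 min.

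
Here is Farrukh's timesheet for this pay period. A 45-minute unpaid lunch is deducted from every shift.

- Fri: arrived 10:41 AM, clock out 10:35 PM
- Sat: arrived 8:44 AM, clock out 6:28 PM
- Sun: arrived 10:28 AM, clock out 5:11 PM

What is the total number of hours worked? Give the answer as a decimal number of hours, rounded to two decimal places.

26.10 hours

Fri: 10:41 AM–10:35 PM = 11 h 54 min; less 45 min break → 11 h 9 min
Sat: 8:44 AM–6:28 PM = 9 h 44 min; less 45 min break → 8 h 59 min
Sun: 10:28 AM–5:11 PM = 6 h 43 min; less 45 min break → 5 h 58 min
Total: 11 h 9 min + 8 h 59 min + 5 h 58 min = 26 h 6 min.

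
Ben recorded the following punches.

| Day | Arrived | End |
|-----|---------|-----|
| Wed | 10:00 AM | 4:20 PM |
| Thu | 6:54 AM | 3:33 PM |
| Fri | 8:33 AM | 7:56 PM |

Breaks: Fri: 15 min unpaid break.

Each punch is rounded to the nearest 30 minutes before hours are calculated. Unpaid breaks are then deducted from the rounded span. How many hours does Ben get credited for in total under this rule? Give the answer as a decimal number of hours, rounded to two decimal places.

Wed: in 10:00 AM→10:00 AM, out 4:20 PM→4:30 PM; 6 h 30 min
Thu: in 6:54 AM→7:00 AM, out 3:33 PM→3:30 PM; 8 h 30 min
Fri: in 8:33 AM→8:30 AM, out 7:56 PM→8:00 PM; 11 h 30 min − 15 min = 11 h 15 min
Total credited: 26 h 15 min.

26.25 hours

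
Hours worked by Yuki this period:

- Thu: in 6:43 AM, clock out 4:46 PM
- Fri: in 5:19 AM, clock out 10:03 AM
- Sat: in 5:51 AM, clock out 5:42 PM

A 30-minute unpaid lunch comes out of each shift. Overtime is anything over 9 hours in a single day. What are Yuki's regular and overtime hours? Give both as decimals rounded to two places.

Thu: 6:43 AM–4:46 PM = 10 h 3 min; less 30 min break → 9 h 33 min
Fri: 5:19 AM–10:03 AM = 4 h 44 min; less 30 min break → 4 h 14 min
Sat: 5:51 AM–5:42 PM = 11 h 51 min; less 30 min break → 11 h 21 min
Thu reg 9 h 0 min / OT 0 h 33 min; Fri reg 4 h 14 min / OT 0 h 0 min; Sat reg 9 h 0 min / OT 2 h 21 min.
Totals: regular 22 h 14 min, overtime 2 h 54 min.

Regular 22.23 hours, overtime 2.90 hours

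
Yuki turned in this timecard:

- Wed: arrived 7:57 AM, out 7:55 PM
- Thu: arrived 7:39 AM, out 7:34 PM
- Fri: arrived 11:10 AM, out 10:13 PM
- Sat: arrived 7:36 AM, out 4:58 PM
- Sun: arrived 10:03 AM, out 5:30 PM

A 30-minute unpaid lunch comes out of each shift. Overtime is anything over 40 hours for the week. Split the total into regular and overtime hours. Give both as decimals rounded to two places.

Regular 40.00 hours, overtime 9.25 hours

Wed: 7:57 AM–7:55 PM = 11 h 58 min; less 30 min break → 11 h 28 min
Thu: 7:39 AM–7:34 PM = 11 h 55 min; less 30 min break → 11 h 25 min
Fri: 11:10 AM–10:13 PM = 11 h 3 min; less 30 min break → 10 h 33 min
Sat: 7:36 AM–4:58 PM = 9 h 22 min; less 30 min break → 8 h 52 min
Sun: 10:03 AM–5:30 PM = 7 h 27 min; less 30 min break → 6 h 57 min
Total worked: 49 h 15 min = 49.25 h.
Threshold 40 h → overtime 9 h 15 min, regular 40 h 0 min.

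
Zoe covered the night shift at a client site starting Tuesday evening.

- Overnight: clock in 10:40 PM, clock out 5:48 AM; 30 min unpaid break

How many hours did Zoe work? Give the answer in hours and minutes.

6 h 38 min

Overnight: 10:40 PM → midnight = 1 h 20 min; midnight → 5:48 AM = 5 h 48 min; span 7 h 8 min; less 30 min break → 6 h 38 min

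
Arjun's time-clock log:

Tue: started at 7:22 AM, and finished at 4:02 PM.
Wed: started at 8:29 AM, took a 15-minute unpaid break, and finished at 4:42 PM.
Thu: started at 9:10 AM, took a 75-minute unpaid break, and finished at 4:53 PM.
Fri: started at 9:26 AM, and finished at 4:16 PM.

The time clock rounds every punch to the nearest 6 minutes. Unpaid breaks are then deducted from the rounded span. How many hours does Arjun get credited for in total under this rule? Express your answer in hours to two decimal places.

Tue: in 7:22 AM→7:24 AM, out 4:02 PM→4:00 PM; 8 h 36 min
Wed: in 8:29 AM→8:30 AM, out 4:42 PM→4:42 PM; 8 h 12 min − 15 min = 7 h 57 min
Thu: in 9:10 AM→9:12 AM, out 4:53 PM→4:54 PM; 7 h 42 min − 75 min = 6 h 27 min
Fri: in 9:26 AM→9:24 AM, out 4:16 PM→4:18 PM; 6 h 54 min
Total credited: 29 h 54 min.

29.90 hours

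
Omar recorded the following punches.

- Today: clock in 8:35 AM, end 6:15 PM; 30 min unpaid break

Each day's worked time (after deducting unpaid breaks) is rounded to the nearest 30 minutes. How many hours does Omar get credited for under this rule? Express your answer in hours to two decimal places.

9.00 hours

Today: 8:35 AM–6:15 PM = 9 h 40 min − 30 min = 9 h 10 min → rounds to 9 h 0 min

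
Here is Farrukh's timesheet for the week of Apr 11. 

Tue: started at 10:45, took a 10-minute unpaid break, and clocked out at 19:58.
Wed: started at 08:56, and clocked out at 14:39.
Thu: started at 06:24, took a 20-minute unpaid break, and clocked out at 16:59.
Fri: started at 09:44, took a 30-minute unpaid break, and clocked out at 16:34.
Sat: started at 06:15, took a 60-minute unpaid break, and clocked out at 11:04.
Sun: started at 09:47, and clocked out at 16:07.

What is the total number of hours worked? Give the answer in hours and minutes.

41 h 30 min

Tue: 10:45–19:58 = 9 h 13 min; less 10 min break → 9 h 3 min
Wed: 08:56–14:39 = 5 h 43 min
Thu: 06:24–16:59 = 10 h 35 min; less 20 min break → 10 h 15 min
Fri: 09:44–16:34 = 6 h 50 min; less 30 min break → 6 h 20 min
Sat: 06:15–11:04 = 4 h 49 min; less 60 min break → 3 h 49 min
Sun: 09:47–16:07 = 6 h 20 min
Total: 9 h 3 min + 5 h 43 min + 10 h 15 min + 6 h 20 min + 3 h 49 min + 6 h 20 min = 41 h 30 min.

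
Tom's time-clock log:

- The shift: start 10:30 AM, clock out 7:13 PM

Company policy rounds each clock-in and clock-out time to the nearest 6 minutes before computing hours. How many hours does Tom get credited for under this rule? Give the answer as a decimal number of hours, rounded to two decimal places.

The shift: in 10:30 AM→10:30 AM, out 7:13 PM→7:12 PM; 8 h 42 min

8.70 hours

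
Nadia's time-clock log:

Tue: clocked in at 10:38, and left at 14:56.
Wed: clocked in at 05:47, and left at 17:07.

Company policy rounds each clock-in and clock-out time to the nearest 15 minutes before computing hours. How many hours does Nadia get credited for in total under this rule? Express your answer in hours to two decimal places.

15.50 hours

Tue: in 10:38→10:45, out 14:56→15:00; 4 h 15 min
Wed: in 05:47→05:45, out 17:07→17:00; 11 h 15 min
Total credited: 15 h 30 min.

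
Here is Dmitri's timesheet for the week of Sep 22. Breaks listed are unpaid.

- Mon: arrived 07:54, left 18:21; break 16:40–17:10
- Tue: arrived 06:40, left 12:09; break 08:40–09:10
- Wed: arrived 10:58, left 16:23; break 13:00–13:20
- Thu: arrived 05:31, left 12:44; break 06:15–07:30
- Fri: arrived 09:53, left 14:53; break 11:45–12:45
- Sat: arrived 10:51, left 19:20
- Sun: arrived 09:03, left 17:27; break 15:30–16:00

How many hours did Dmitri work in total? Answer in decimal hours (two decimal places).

Mon: 07:54–18:21 = 10 h 27 min; less 30 min break → 9 h 57 min
Tue: 06:40–12:09 = 5 h 29 min; less 30 min break → 4 h 59 min
Wed: 10:58–16:23 = 5 h 25 min; less 20 min break → 5 h 5 min
Thu: 05:31–12:44 = 7 h 13 min; less 75 min break → 5 h 58 min
Fri: 09:53–14:53 = 5 h 0 min; less 60 min break → 4 h 0 min
Sat: 10:51–19:20 = 8 h 29 min
Sun: 09:03–17:27 = 8 h 24 min; less 30 min break → 7 h 54 min
Total: 9 h 57 min + 4 h 59 min + 5 h 5 min + 5 h 58 min + 4 h 0 min + 8 h 29 min + 7 h 54 min = 46 h 22 min.

46.37 hours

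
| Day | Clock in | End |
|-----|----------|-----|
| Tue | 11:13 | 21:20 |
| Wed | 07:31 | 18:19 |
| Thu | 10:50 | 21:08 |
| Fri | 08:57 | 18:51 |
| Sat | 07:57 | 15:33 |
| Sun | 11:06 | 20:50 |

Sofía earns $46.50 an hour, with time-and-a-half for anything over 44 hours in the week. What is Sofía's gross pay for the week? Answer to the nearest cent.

Tue: 11:13–21:20 = 10 h 7 min
Wed: 07:31–18:19 = 10 h 48 min
Thu: 10:50–21:08 = 10 h 18 min
Fri: 08:57–18:51 = 9 h 54 min
Sat: 07:57–15:33 = 7 h 36 min
Sun: 11:06–20:50 = 9 h 44 min
Total worked: 58 h 27 min = 3507 min.
Regular 44 h 0 min = 2640 min at $46.50/h; overtime 14 h 27 min = 867 min at $69.75/h.
Pay = (2640 × $46.50 + 867 × $69.75) ÷ 60 = $3053.89.

$3053.89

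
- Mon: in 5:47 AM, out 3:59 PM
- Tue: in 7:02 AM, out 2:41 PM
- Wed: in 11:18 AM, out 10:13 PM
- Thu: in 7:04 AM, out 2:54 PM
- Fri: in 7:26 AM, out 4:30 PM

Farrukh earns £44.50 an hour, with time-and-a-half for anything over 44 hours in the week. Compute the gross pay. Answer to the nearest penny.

Mon: 5:47 AM–3:59 PM = 10 h 12 min
Tue: 7:02 AM–2:41 PM = 7 h 39 min
Wed: 11:18 AM–10:13 PM = 10 h 55 min
Thu: 7:04 AM–2:54 PM = 7 h 50 min
Fri: 7:26 AM–4:30 PM = 9 h 4 min
Total worked: 45 h 40 min = 2740 min.
Regular 44 h 0 min = 2640 min at £44.50/h; overtime 1 h 40 min = 100 min at £66.75/h.
Pay = (2640 × £44.50 + 100 × £66.75) ÷ 60 = £2069.25.

£2069.25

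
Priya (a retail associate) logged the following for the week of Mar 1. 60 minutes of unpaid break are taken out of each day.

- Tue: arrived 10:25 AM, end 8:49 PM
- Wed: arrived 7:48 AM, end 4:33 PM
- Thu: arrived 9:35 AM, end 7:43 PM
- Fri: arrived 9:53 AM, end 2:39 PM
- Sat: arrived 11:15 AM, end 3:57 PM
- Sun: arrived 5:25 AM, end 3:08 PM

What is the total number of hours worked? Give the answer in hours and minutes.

42 h 28 min

Tue: 10:25 AM–8:49 PM = 10 h 24 min; less 60 min break → 9 h 24 min
Wed: 7:48 AM–4:33 PM = 8 h 45 min; less 60 min break → 7 h 45 min
Thu: 9:35 AM–7:43 PM = 10 h 8 min; less 60 min break → 9 h 8 min
Fri: 9:53 AM–2:39 PM = 4 h 46 min; less 60 min break → 3 h 46 min
Sat: 11:15 AM–3:57 PM = 4 h 42 min; less 60 min break → 3 h 42 min
Sun: 5:25 AM–3:08 PM = 9 h 43 min; less 60 min break → 8 h 43 min
Total: 9 h 24 min + 7 h 45 min + 9 h 8 min + 3 h 46 min + 3 h 42 min + 8 h 43 min = 42 h 28 min.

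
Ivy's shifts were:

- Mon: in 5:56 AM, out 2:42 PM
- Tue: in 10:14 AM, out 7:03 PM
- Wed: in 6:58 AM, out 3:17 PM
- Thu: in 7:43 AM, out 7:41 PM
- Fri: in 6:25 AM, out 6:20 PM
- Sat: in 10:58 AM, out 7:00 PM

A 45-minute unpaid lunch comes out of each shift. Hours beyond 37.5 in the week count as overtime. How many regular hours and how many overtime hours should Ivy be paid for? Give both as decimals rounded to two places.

Mon: 5:56 AM–2:42 PM = 8 h 46 min; less 45 min break → 8 h 1 min
Tue: 10:14 AM–7:03 PM = 8 h 49 min; less 45 min break → 8 h 4 min
Wed: 6:58 AM–3:17 PM = 8 h 19 min; less 45 min break → 7 h 34 min
Thu: 7:43 AM–7:41 PM = 11 h 58 min; less 45 min break → 11 h 13 min
Fri: 6:25 AM–6:20 PM = 11 h 55 min; less 45 min break → 11 h 10 min
Sat: 10:58 AM–7:00 PM = 8 h 2 min; less 45 min break → 7 h 17 min
Total worked: 53 h 19 min = 53.32 h.
Threshold 37.5 h → overtime 15 h 49 min, regular 37 h 30 min.

Regular 37.50 hours, overtime 15.82 hours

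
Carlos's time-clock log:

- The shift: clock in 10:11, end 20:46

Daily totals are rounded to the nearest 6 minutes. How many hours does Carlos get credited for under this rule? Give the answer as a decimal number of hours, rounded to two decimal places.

10.60 hours

The shift: 10:11–20:46 = 10 h 35 min → rounds to 10 h 36 min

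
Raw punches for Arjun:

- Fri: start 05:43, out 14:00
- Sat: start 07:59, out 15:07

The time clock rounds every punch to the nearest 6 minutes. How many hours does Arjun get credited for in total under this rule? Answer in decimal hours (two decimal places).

Fri: in 05:43→05:42, out 14:00→14:00; 8 h 18 min
Sat: in 07:59→08:00, out 15:07→15:06; 7 h 6 min
Total credited: 15 h 24 min.

15.40 hours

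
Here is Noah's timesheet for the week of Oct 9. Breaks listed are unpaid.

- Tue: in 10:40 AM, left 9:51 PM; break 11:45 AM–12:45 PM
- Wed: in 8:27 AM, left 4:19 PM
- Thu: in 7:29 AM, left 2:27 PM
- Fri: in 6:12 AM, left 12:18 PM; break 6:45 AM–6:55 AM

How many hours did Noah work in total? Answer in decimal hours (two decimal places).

30.95 hours

Tue: 10:40 AM–9:51 PM = 11 h 11 min; less 60 min break → 10 h 11 min
Wed: 8:27 AM–4:19 PM = 7 h 52 min
Thu: 7:29 AM–2:27 PM = 6 h 58 min
Fri: 6:12 AM–12:18 PM = 6 h 6 min; less 10 min break → 5 h 56 min
Total: 10 h 11 min + 7 h 52 min + 6 h 58 min + 5 h 56 min = 30 h 57 min.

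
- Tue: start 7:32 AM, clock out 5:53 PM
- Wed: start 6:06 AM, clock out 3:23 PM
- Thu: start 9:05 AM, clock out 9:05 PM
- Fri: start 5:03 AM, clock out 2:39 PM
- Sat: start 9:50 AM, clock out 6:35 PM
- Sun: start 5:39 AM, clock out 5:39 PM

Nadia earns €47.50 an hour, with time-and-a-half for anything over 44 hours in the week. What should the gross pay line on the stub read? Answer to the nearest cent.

€3371.31

Tue: 7:32 AM–5:53 PM = 10 h 21 min
Wed: 6:06 AM–3:23 PM = 9 h 17 min
Thu: 9:05 AM–9:05 PM = 12 h 0 min
Fri: 5:03 AM–2:39 PM = 9 h 36 min
Sat: 9:50 AM–6:35 PM = 8 h 45 min
Sun: 5:39 AM–5:39 PM = 12 h 0 min
Total worked: 61 h 59 min = 3719 min.
Regular 44 h 0 min = 2640 min at €47.50/h; overtime 17 h 59 min = 1079 min at €71.25/h.
Pay = (2640 × €47.50 + 1079 × €71.25) ÷ 60 = €3371.31.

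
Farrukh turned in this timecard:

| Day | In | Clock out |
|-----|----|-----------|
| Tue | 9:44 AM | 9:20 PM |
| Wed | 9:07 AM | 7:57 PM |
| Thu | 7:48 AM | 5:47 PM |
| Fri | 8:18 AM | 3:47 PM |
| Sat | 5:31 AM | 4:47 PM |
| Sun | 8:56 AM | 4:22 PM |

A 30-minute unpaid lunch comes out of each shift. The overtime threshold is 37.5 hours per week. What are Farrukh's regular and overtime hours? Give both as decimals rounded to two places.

Regular 37.50 hours, overtime 18.10 hours

Tue: 9:44 AM–9:20 PM = 11 h 36 min; less 30 min break → 11 h 6 min
Wed: 9:07 AM–7:57 PM = 10 h 50 min; less 30 min break → 10 h 20 min
Thu: 7:48 AM–5:47 PM = 9 h 59 min; less 30 min break → 9 h 29 min
Fri: 8:18 AM–3:47 PM = 7 h 29 min; less 30 min break → 6 h 59 min
Sat: 5:31 AM–4:47 PM = 11 h 16 min; less 30 min break → 10 h 46 min
Sun: 8:56 AM–4:22 PM = 7 h 26 min; less 30 min break → 6 h 56 min
Total worked: 55 h 36 min = 55.60 h.
Threshold 37.5 h → overtime 18 h 6 min, regular 37 h 30 min.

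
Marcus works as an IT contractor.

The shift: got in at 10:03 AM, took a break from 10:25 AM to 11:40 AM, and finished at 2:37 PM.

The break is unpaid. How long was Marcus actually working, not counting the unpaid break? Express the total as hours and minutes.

3 h 19 min

The shift: 10:03 AM–2:37 PM = 4 h 34 min; less 75 min break → 3 h 19 min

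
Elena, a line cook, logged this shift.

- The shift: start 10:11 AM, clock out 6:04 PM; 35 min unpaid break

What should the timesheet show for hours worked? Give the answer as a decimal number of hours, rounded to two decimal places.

The shift: 10:11 AM–6:04 PM = 7 h 53 min; less 35 min break → 7 h 18 min

7.30 hours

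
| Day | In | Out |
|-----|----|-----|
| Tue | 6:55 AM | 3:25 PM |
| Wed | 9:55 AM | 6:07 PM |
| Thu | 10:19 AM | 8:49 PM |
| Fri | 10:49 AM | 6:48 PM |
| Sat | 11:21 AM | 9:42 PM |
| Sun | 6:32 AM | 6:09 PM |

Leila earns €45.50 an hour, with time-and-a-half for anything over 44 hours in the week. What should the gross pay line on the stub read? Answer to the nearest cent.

€2899.49

Tue: 6:55 AM–3:25 PM = 8 h 30 min
Wed: 9:55 AM–6:07 PM = 8 h 12 min
Thu: 10:19 AM–8:49 PM = 10 h 30 min
Fri: 10:49 AM–6:48 PM = 7 h 59 min
Sat: 11:21 AM–9:42 PM = 10 h 21 min
Sun: 6:32 AM–6:09 PM = 11 h 37 min
Total worked: 57 h 9 min = 3429 min.
Regular 44 h 0 min = 2640 min at €45.50/h; overtime 13 h 9 min = 789 min at €68.25/h.
Pay = (2640 × €45.50 + 789 × €68.25) ÷ 60 = €2899.49.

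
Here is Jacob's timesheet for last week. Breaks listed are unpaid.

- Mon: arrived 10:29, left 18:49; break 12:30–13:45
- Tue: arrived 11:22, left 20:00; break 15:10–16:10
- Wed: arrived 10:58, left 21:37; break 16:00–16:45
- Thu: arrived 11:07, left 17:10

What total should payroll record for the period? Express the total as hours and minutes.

Mon: 10:29–18:49 = 8 h 20 min; less 75 min break → 7 h 5 min
Tue: 11:22–20:00 = 8 h 38 min; less 60 min break → 7 h 38 min
Wed: 10:58–21:37 = 10 h 39 min; less 45 min break → 9 h 54 min
Thu: 11:07–17:10 = 6 h 3 min
Total: 7 h 5 min + 7 h 38 min + 9 h 54 min + 6 h 3 min = 30 h 40 min.

30 h 40 min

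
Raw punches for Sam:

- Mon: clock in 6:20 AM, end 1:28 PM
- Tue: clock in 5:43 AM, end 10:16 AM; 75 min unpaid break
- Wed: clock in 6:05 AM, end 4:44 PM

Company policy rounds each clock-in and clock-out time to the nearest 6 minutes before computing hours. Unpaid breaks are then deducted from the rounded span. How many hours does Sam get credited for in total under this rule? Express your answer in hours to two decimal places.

21.15 hours

Mon: in 6:20 AM→6:18 AM, out 1:28 PM→1:30 PM; 7 h 12 min
Tue: in 5:43 AM→5:42 AM, out 10:16 AM→10:18 AM; 4 h 36 min − 75 min = 3 h 21 min
Wed: in 6:05 AM→6:06 AM, out 4:44 PM→4:42 PM; 10 h 36 min
Total credited: 21 h 9 min.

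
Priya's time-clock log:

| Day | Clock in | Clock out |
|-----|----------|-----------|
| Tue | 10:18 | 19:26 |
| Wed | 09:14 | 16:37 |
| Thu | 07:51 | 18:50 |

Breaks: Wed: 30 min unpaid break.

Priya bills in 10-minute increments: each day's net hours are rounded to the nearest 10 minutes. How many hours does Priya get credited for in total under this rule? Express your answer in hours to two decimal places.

Tue: 10:18–19:26 = 9 h 8 min → rounds to 9 h 10 min
Wed: 09:14–16:37 = 7 h 23 min − 30 min = 6 h 53 min → rounds to 6 h 50 min
Thu: 07:51–18:50 = 10 h 59 min → rounds to 11 h 0 min
Total credited: 27 h 0 min.

27.00 hours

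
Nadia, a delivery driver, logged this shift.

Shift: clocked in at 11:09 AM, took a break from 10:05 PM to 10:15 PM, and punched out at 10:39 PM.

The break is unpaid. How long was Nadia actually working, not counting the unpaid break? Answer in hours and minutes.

11 h 20 min

Shift: 11:09 AM–10:39 PM = 11 h 30 min; less 10 min break → 11 h 20 min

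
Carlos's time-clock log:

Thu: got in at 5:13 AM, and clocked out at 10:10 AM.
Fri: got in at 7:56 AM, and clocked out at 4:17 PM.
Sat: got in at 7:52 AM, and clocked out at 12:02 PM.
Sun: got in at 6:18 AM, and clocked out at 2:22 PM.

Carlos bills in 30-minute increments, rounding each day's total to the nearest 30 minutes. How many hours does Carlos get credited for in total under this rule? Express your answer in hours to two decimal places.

25.50 hours

Thu: 5:13 AM–10:10 AM = 4 h 57 min → rounds to 5 h 0 min
Fri: 7:56 AM–4:17 PM = 8 h 21 min → rounds to 8 h 30 min
Sat: 7:52 AM–12:02 PM = 4 h 10 min → rounds to 4 h 0 min
Sun: 6:18 AM–2:22 PM = 8 h 4 min → rounds to 8 h 0 min
Total credited: 25 h 30 min.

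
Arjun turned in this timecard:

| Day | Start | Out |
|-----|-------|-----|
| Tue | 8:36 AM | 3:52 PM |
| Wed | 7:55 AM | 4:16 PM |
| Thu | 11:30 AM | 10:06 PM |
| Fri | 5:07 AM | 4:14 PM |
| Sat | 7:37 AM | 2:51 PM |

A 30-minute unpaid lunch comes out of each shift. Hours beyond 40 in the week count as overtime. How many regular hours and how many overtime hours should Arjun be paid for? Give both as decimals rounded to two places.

Tue: 8:36 AM–3:52 PM = 7 h 16 min; less 30 min break → 6 h 46 min
Wed: 7:55 AM–4:16 PM = 8 h 21 min; less 30 min break → 7 h 51 min
Thu: 11:30 AM–10:06 PM = 10 h 36 min; less 30 min break → 10 h 6 min
Fri: 5:07 AM–4:14 PM = 11 h 7 min; less 30 min break → 10 h 37 min
Sat: 7:37 AM–2:51 PM = 7 h 14 min; less 30 min break → 6 h 44 min
Total worked: 42 h 4 min = 42.07 h.
Threshold 40 h → overtime 2 h 4 min, regular 40 h 0 min.

Regular 40.00 hours, overtime 2.07 hours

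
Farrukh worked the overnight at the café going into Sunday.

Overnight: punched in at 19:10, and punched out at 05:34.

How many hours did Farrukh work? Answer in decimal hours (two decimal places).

Overnight: 19:10 → midnight = 4 h 50 min; midnight → 05:34 = 5 h 34 min; span 10 h 24 min

10.40 hours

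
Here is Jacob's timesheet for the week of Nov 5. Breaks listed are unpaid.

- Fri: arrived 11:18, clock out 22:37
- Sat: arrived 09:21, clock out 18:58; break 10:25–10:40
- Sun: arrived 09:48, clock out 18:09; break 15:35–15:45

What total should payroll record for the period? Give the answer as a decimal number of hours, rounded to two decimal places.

Fri: 11:18–22:37 = 11 h 19 min
Sat: 09:21–18:58 = 9 h 37 min; less 15 min break → 9 h 22 min
Sun: 09:48–18:09 = 8 h 21 min; less 10 min break → 8 h 11 min
Total: 11 h 19 min + 9 h 22 min + 8 h 11 min = 28 h 52 min.

28.87 hours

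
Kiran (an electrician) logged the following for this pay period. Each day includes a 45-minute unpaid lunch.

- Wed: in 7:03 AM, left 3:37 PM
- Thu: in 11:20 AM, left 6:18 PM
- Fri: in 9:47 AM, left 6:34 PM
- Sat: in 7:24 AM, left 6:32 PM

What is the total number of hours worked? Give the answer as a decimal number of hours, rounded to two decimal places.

Wed: 7:03 AM–3:37 PM = 8 h 34 min; less 45 min break → 7 h 49 min
Thu: 11:20 AM–6:18 PM = 6 h 58 min; less 45 min break → 6 h 13 min
Fri: 9:47 AM–6:34 PM = 8 h 47 min; less 45 min break → 8 h 2 min
Sat: 7:24 AM–6:32 PM = 11 h 8 min; less 45 min break → 10 h 23 min
Total: 7 h 49 min + 6 h 13 min + 8 h 2 min + 10 h 23 min = 32 h 27 min.

32.45 hours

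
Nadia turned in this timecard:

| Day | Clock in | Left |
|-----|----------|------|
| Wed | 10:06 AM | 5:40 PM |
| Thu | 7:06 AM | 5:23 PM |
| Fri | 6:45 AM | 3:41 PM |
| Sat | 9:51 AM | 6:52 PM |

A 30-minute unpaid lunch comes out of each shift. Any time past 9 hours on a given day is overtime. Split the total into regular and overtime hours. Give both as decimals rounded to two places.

Regular 33.02 hours, overtime 0.78 hours

Wed: 10:06 AM–5:40 PM = 7 h 34 min; less 30 min break → 7 h 4 min
Thu: 7:06 AM–5:23 PM = 10 h 17 min; less 30 min break → 9 h 47 min
Fri: 6:45 AM–3:41 PM = 8 h 56 min; less 30 min break → 8 h 26 min
Sat: 9:51 AM–6:52 PM = 9 h 1 min; less 30 min break → 8 h 31 min
Wed reg 7 h 4 min / OT 0 h 0 min; Thu reg 9 h 0 min / OT 0 h 47 min; Fri reg 8 h 26 min / OT 0 h 0 min; Sat reg 8 h 31 min / OT 0 h 0 min.
Totals: regular 33 h 1 min, overtime 0 h 47 min.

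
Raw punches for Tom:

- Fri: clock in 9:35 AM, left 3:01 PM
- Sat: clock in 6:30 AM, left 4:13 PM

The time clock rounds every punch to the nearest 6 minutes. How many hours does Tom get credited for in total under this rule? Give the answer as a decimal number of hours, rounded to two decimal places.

15.10 hours

Fri: in 9:35 AM→9:36 AM, out 3:01 PM→3:00 PM; 5 h 24 min
Sat: in 6:30 AM→6:30 AM, out 4:13 PM→4:12 PM; 9 h 42 min
Total credited: 15 h 6 min.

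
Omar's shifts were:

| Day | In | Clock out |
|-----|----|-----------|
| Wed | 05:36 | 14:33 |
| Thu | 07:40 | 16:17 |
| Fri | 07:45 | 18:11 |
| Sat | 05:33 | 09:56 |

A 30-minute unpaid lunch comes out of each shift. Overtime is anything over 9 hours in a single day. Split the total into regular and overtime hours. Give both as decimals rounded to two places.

Wed: 05:36–14:33 = 8 h 57 min; less 30 min break → 8 h 27 min
Thu: 07:40–16:17 = 8 h 37 min; less 30 min break → 8 h 7 min
Fri: 07:45–18:11 = 10 h 26 min; less 30 min break → 9 h 56 min
Sat: 05:33–09:56 = 4 h 23 min; less 30 min break → 3 h 53 min
Wed reg 8 h 27 min / OT 0 h 0 min; Thu reg 8 h 7 min / OT 0 h 0 min; Fri reg 9 h 0 min / OT 0 h 56 min; Sat reg 3 h 53 min / OT 0 h 0 min.
Totals: regular 29 h 27 min, overtime 0 h 56 min.

Regular 29.45 hours, overtime 0.93 hours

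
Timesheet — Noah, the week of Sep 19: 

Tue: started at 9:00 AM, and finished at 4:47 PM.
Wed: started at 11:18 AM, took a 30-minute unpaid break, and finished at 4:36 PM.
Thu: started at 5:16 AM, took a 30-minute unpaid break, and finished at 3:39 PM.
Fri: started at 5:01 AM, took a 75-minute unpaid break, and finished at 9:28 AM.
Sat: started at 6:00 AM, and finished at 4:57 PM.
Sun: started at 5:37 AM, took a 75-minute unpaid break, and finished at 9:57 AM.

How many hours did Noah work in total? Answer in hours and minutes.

Tue: 9:00 AM–4:47 PM = 7 h 47 min
Wed: 11:18 AM–4:36 PM = 5 h 18 min; less 30 min break → 4 h 48 min
Thu: 5:16 AM–3:39 PM = 10 h 23 min; less 30 min break → 9 h 53 min
Fri: 5:01 AM–9:28 AM = 4 h 27 min; less 75 min break → 3 h 12 min
Sat: 6:00 AM–4:57 PM = 10 h 57 min
Sun: 5:37 AM–9:57 AM = 4 h 20 min; less 75 min break → 3 h 5 min
Total: 7 h 47 min + 4 h 48 min + 9 h 53 min + 3 h 12 min + 10 h 57 min + 3 h 5 min = 39 h 42 min.

39 h 42 min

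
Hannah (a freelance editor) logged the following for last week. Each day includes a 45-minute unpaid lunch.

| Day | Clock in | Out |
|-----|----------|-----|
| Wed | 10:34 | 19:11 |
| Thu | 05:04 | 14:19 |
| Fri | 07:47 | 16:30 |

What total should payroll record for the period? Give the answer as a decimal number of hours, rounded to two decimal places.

24.33 hours

Wed: 10:34–19:11 = 8 h 37 min; less 45 min break → 7 h 52 min
Thu: 05:04–14:19 = 9 h 15 min; less 45 min break → 8 h 30 min
Fri: 07:47–16:30 = 8 h 43 min; less 45 min break → 7 h 58 min
Total: 7 h 52 min + 8 h 30 min + 7 h 58 min = 24 h 20 min.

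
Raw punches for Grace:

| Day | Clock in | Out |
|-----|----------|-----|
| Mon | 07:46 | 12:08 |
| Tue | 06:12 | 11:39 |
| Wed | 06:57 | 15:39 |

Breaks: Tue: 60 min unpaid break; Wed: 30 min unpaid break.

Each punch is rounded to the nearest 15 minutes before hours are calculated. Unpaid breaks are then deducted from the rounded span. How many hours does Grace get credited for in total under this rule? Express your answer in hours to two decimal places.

Mon: in 07:46→07:45, out 12:08→12:15; 4 h 30 min
Tue: in 06:12→06:15, out 11:39→11:45; 5 h 30 min − 60 min = 4 h 30 min
Wed: in 06:57→07:00, out 15:39→15:45; 8 h 45 min − 30 min = 8 h 15 min
Total credited: 17 h 15 min.

17.25 hours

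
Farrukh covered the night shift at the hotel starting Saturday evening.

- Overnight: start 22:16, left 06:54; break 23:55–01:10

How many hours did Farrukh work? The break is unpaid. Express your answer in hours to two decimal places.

7.38 hours

Overnight: 22:16 → midnight = 1 h 44 min; midnight → 06:54 = 6 h 54 min; span 8 h 38 min; less 75 min break → 7 h 23 min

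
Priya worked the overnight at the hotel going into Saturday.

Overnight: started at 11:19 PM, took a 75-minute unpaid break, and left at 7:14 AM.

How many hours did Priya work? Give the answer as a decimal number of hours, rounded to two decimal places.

Overnight: 11:19 PM → midnight = 0 h 41 min; midnight → 7:14 AM = 7 h 14 min; span 7 h 55 min; less 75 min break → 6 h 40 min

6.67 hours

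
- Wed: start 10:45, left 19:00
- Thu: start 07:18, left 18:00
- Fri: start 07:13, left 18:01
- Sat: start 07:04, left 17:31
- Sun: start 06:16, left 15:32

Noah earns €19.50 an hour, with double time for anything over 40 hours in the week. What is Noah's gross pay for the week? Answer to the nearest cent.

€1149.20

Wed: 10:45–19:00 = 8 h 15 min
Thu: 07:18–18:00 = 10 h 42 min
Fri: 07:13–18:01 = 10 h 48 min
Sat: 07:04–17:31 = 10 h 27 min
Sun: 06:16–15:32 = 9 h 16 min
Total worked: 49 h 28 min = 2968 min.
Regular 40 h 0 min = 2400 min at €19.50/h; overtime 9 h 28 min = 568 min at €39.00/h.
Pay = (2400 × €19.50 + 568 × €39.00) ÷ 60 = €1149.20.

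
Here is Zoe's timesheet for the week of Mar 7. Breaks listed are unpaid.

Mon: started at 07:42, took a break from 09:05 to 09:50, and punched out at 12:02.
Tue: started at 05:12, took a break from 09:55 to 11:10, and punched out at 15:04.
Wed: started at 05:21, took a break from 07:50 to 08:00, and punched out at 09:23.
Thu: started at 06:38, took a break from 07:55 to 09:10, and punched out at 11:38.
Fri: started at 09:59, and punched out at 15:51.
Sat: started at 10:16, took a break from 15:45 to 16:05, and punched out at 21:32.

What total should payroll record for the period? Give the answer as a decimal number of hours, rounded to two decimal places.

36.62 hours

Mon: 07:42–12:02 = 4 h 20 min; less 45 min break → 3 h 35 min
Tue: 05:12–15:04 = 9 h 52 min; less 75 min break → 8 h 37 min
Wed: 05:21–09:23 = 4 h 2 min; less 10 min break → 3 h 52 min
Thu: 06:38–11:38 = 5 h 0 min; less 75 min break → 3 h 45 min
Fri: 09:59–15:51 = 5 h 52 min
Sat: 10:16–21:32 = 11 h 16 min; less 20 min break → 10 h 56 min
Total: 3 h 35 min + 8 h 37 min + 3 h 52 min + 3 h 45 min + 5 h 52 min + 10 h 56 min = 36 h 37 min.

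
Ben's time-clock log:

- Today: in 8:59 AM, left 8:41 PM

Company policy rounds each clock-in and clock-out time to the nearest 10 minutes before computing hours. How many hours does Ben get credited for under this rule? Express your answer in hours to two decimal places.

Today: in 8:59 AM→9:00 AM, out 8:41 PM→8:40 PM; 11 h 40 min

11.67 hours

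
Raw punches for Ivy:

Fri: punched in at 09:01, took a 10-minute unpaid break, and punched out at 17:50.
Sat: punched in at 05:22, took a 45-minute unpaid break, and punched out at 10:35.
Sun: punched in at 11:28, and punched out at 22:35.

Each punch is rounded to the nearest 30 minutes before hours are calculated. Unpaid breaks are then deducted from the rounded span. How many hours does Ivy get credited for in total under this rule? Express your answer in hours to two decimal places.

24.08 hours

Fri: in 09:01→09:00, out 17:50→18:00; 9 h 0 min − 10 min = 8 h 50 min
Sat: in 05:22→05:30, out 10:35→10:30; 5 h 0 min − 45 min = 4 h 15 min
Sun: in 11:28→11:30, out 22:35→22:30; 11 h 0 min
Total credited: 24 h 5 min.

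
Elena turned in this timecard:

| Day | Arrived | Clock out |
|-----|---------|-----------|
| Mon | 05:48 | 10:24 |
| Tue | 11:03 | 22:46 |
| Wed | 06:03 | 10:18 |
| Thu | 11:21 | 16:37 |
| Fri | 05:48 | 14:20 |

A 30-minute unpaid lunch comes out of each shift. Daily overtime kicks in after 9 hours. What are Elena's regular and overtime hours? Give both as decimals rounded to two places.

Regular 29.65 hours, overtime 2.22 hours

Mon: 05:48–10:24 = 4 h 36 min; less 30 min break → 4 h 6 min
Tue: 11:03–22:46 = 11 h 43 min; less 30 min break → 11 h 13 min
Wed: 06:03–10:18 = 4 h 15 min; less 30 min break → 3 h 45 min
Thu: 11:21–16:37 = 5 h 16 min; less 30 min break → 4 h 46 min
Fri: 05:48–14:20 = 8 h 32 min; less 30 min break → 8 h 2 min
Mon reg 4 h 6 min / OT 0 h 0 min; Tue reg 9 h 0 min / OT 2 h 13 min; Wed reg 3 h 45 min / OT 0 h 0 min; Thu reg 4 h 46 min / OT 0 h 0 min; Fri reg 8 h 2 min / OT 0 h 0 min.
Totals: regular 29 h 39 min, overtime 2 h 13 min.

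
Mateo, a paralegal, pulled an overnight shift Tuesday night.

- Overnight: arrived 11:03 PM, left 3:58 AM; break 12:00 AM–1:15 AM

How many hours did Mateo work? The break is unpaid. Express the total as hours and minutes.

3 h 40 min

Overnight: 11:03 PM → midnight = 0 h 57 min; midnight → 3:58 AM = 3 h 58 min; span 4 h 55 min; less 75 min break → 3 h 40 min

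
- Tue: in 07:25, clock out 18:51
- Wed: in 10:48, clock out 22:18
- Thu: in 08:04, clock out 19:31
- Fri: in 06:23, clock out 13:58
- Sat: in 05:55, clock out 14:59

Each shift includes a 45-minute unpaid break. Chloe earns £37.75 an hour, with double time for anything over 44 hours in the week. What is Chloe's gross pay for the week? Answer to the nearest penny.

Tue: 07:25–18:51 = 11 h 26 min; less 45 min break → 10 h 41 min
Wed: 10:48–22:18 = 11 h 30 min; less 45 min break → 10 h 45 min
Thu: 08:04–19:31 = 11 h 27 min; less 45 min break → 10 h 42 min
Fri: 06:23–13:58 = 7 h 35 min; less 45 min break → 6 h 50 min
Sat: 05:55–14:59 = 9 h 4 min; less 45 min break → 8 h 19 min
Total worked: 47 h 17 min = 2837 min.
Regular 44 h 0 min = 2640 min at £37.75/h; overtime 3 h 17 min = 197 min at £75.50/h.
Pay = (2640 × £37.75 + 197 × £75.50) ÷ 60 = £1908.89.

£1908.89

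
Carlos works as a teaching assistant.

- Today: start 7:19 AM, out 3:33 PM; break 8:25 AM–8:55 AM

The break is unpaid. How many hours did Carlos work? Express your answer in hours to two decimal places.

7.73 hours

Today: 7:19 AM–3:33 PM = 8 h 14 min; less 30 min break → 7 h 44 min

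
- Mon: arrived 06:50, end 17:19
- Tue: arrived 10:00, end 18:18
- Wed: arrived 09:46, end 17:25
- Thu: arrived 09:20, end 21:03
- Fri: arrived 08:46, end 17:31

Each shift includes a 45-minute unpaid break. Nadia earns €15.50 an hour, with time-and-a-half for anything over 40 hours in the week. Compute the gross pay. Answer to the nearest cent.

€693.24

Mon: 06:50–17:19 = 10 h 29 min; less 45 min break → 9 h 44 min
Tue: 10:00–18:18 = 8 h 18 min; less 45 min break → 7 h 33 min
Wed: 09:46–17:25 = 7 h 39 min; less 45 min break → 6 h 54 min
Thu: 09:20–21:03 = 11 h 43 min; less 45 min break → 10 h 58 min
Fri: 08:46–17:31 = 8 h 45 min; less 45 min break → 8 h 0 min
Total worked: 43 h 9 min = 2589 min.
Regular 40 h 0 min = 2400 min at €15.50/h; overtime 3 h 9 min = 189 min at €23.25/h.
Pay = (2400 × €15.50 + 189 × €23.25) ÷ 60 = €693.24.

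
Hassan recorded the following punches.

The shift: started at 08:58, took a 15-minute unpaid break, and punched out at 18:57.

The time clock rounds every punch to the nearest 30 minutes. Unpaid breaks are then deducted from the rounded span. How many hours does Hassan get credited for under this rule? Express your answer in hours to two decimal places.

9.75 hours

The shift: in 08:58→09:00, out 18:57→19:00; 10 h 0 min − 15 min = 9 h 45 min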